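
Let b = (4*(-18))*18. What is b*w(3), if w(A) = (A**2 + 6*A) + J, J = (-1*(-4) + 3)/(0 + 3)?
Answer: -38016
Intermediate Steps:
b = -1296 (b = -72*18 = -1296)
J = 7/3 (J = (4 + 3)/3 = 7*(1/3) = 7/3 ≈ 2.3333)
w(A) = 7/3 + A**2 + 6*A (w(A) = (A**2 + 6*A) + 7/3 = 7/3 + A**2 + 6*A)
b*w(3) = -1296*(7/3 + 3**2 + 6*3) = -1296*(7/3 + 9 + 18) = -1296*88/3 = -38016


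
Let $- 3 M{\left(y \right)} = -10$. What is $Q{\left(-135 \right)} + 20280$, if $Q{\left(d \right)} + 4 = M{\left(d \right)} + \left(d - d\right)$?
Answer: $\frac{60838}{3} \approx 20279.0$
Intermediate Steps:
$M{\left(y \right)} = \frac{10}{3}$ ($M{\left(y \right)} = \left(- \frac{1}{3}\right) \left(-10\right) = \frac{10}{3}$)
$Q{\left(d \right)} = - \frac{2}{3}$ ($Q{\left(d \right)} = -4 + \left(\frac{10}{3} + \left(d - d\right)\right) = -4 + \left(\frac{10}{3} + 0\right) = -4 + \frac{10}{3} = - \frac{2}{3}$)
$Q{\left(-135 \right)} + 20280 = - \frac{2}{3} + 20280 = \frac{60838}{3}$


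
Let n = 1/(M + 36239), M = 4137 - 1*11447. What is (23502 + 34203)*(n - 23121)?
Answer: -12865664592880/9643 ≈ -1.3342e+9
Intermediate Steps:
M = -7310 (M = 4137 - 11447 = -7310)
n = 1/28929 (n = 1/(-7310 + 36239) = 1/28929 ≈ 3.4567e-5)
(23502 + 34203)*(n - 23121) = (23502 + 34203)*(1/28929 - 23121) = 57705*(-668867408/28929) = -12865664592880/9643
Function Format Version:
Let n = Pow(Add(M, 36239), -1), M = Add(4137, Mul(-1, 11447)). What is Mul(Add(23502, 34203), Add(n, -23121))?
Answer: Rational(-12865664592880, 9643) ≈ -1.3342e+9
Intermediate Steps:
M = -7310 (M = Add(4137, -11447) = -7310)
n = Rational(1, 28929) (n = Pow(Add(-7310, 36239), -1) = Pow(28929, -1) = Rational(1, 28929) ≈ 3.4567e-5)
Mul(Add(23502, 34203), Add(n, -23121)) = Mul(Add(23502, 34203), Add(Rational(1, 28929), -23121)) = Mul(57705, Rational(-668867408, 28929)) = Rational(-12865664592880, 9643)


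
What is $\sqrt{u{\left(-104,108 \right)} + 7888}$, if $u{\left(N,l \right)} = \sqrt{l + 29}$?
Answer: $\sqrt{7888 + \sqrt{137}} \approx 88.88$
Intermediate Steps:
$u{\left(N,l \right)} = \sqrt{29 + l}$
$\sqrt{u{\left(-104,108 \right)} + 7888} = \sqrt{\sqrt{29 + 108} + 7888} = \sqrt{\sqrt{137} + 7888} = \sqrt{7888 + \sqrt{137}}$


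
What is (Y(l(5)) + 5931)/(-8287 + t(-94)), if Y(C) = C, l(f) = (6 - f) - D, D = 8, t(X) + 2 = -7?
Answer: -1481/2074 ≈ -0.71408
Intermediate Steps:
t(X) = -9 (t(X) = -2 - 7 = -9)
l(f) = -2 - f (l(f) = (6 - f) - 1*8 = (6 - f) - 8 = -2 - f)
(Y(l(5)) + 5931)/(-8287 + t(-94)) = ((-2 - 1*5) + 5931)/(-8287 - 9) = ((-2 - 5) + 5931)/(-8296) = (-7 + 5931)*(-1/8296) = 5924*(-1/8296) = -1481/2074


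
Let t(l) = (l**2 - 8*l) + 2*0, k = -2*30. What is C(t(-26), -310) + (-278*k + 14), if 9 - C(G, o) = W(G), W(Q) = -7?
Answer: 16710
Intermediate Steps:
k = -60
t(l) = l**2 - 8*l (t(l) = (l**2 - 8*l) + 0 = l**2 - 8*l)
C(G, o) = 16 (C(G, o) = 9 - 1*(-7) = 9 + 7 = 16)
C(t(-26), -310) + (-278*k + 14) = 16 + (-278*(-60) + 14) = 16 + (16680 + 14) = 16 + 16694 = 16710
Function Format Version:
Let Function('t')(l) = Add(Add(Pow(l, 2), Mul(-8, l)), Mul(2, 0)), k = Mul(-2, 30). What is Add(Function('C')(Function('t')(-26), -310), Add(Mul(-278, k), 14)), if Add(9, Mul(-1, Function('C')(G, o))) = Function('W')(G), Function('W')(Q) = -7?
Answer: 16710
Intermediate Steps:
k = -60
Function('t')(l) = Add(Pow(l, 2), Mul(-8, l)) (Function('t')(l) = Add(Add(Pow(l, 2), Mul(-8, l)), 0) = Add(Pow(l, 2), Mul(-8, l)))
Function('C')(G, o) = 16 (Function('C')(G, o) = Add(9, Mul(-1, -7)) = Add(9, 7) = 16)
Add(Function('C')(Function('t')(-26), -310), Add(Mul(-278, k), 14)) = Add(16, Add(Mul(-278, -60), 14)) = Add(16, Add(16680, 14)) = Add(16, 16694) = 16710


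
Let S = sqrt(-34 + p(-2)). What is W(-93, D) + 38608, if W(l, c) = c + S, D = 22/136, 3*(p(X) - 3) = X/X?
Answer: 2625355/68 + 2*I*sqrt(69)/3 ≈ 38608.0 + 5.5378*I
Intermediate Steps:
p(X) = 10/3 (p(X) = 3 + (X/X)/3 = 3 + (1/3)*1 = 3 + 1/3 = 10/3)
D = 11/68 (D = 22*(1/136) = 11/68 ≈ 0.16176)
S = 2*I*sqrt(69)/3 (S = sqrt(-34 + 10/3) = sqrt(-92/3) = 2*I*sqrt(69)/3 ≈ 5.5378*I)
W(l, c) = c + 2*I*sqrt(69)/3
W(-93, D) + 38608 = (11/68 + 2*I*sqrt(69)/3) + 38608 = 2625355/68 + 2*I*sqrt(69)/3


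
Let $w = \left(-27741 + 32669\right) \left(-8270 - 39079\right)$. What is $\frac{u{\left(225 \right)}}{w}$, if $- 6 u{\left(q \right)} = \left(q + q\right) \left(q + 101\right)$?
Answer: $\frac{4075}{38889312} \approx 0.00010478$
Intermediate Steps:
$u{\left(q \right)} = - \frac{q \left(101 + q\right)}{3}$ ($u{\left(q \right)} = - \frac{\left(q + q\right) \left(q + 101\right)}{6} = - \frac{2 q \left(101 + q\right)}{6} = - \frac{q \left(101 + q\right)}{3}$)
$w = -233335872$ ($w = 4928 \left(-47349\right) = -233335872$)
$\frac{u{\left(225 \right)}}{w} = \frac{\left(- \frac{1}{3}\right) 225 \left(101 + 225\right)}{-233335872} = \left(- \frac{1}{3}\right) 225 \cdot 326 \left(- \frac{1}{233335872}\right) = \left(-24450\right) \left(- \frac{1}{233335872}\right) = \frac{4075}{38889312}$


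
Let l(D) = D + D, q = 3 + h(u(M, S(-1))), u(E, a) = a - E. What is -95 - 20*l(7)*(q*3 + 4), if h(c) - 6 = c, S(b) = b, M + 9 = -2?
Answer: -17175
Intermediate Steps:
M = -11 (M = -9 - 2 = -11)
h(c) = 6 + c
q = 19 (q = 3 + (6 + (-1 - 1*(-11))) = 3 + (6 + (-1 + 11)) = 3 + (6 + 10) = 3 + 16 = 19)
l(D) = 2*D
-95 - 20*l(7)*(q*3 + 4) = -95 - 20*2*7*(19*3 + 4) = -95 - 280*(57 + 4) = -95 - 280*61 = -95 - 20*854 = -95 - 17080 = -17175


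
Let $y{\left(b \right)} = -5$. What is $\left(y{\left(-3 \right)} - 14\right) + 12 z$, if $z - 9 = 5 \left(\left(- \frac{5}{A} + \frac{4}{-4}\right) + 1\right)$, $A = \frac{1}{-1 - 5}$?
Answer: $1889$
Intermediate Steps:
$A = - \frac{1}{6}$ ($A = \frac{1}{-6} = - \frac{1}{6} \approx -0.16667$)
$z = 159$ ($z = 9 + 5 \left(\left(- \frac{5}{- \frac{1}{6}} + \frac{4}{-4}\right) + 1\right) = 9 + 5 \left(\left(\left(-5\right) \left(-6\right) + 4 \left(- \frac{1}{4}\right)\right) + 1\right) = 9 + 5 \left(\left(30 - 1\right) + 1\right) = 9 + 5 \left(29 + 1\right) = 9 + 5 \cdot 30 = 9 + 150 = 159$)
$\left(y{\left(-3 \right)} - 14\right) + 12 z = \left(-5 - 14\right) + 12 \cdot 159 = -19 + 1908 = 1889$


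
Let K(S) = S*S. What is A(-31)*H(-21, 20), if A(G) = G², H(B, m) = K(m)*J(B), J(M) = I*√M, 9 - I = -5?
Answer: 5381600*I*√21 ≈ 2.4662e+7*I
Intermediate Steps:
I = 14 (I = 9 - 1*(-5) = 9 + 5 = 14)
J(M) = 14*√M
K(S) = S²
H(B, m) = 14*√B*m² (H(B, m) = m²*(14*√B) = 14*√B*m²)
A(-31)*H(-21, 20) = (-31)²*(14*√(-21)*20²) = 961*(14*(I*√21)*400) = 961*(5600*I*√21) = 5381600*I*√21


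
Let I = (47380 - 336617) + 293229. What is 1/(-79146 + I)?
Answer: -1/75154 ≈ -1.3306e-5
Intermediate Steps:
I = 3992 (I = -289237 + 293229 = 3992)
1/(-79146 + I) = 1/(-79146 + 3992) = 1/(-75154) = -1/75154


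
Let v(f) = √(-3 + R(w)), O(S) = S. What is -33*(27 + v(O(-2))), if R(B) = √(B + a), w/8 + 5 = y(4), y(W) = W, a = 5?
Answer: -891 - 33*√(-3 + I*√3) ≈ -906.9 - 59.327*I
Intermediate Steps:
w = -8 (w = -40 + 8*4 = -40 + 32 = -8)
R(B) = √(5 + B) (R(B) = √(B + 5) = √(5 + B))
v(f) = √(-3 + I*√3) (v(f) = √(-3 + √(5 - 8)) = √(-3 + √(-3)) = √(-3 + I*√3))
-33*(27 + v(O(-2))) = -33*(27 + √(-3 + I*√3)) = -891 - 33*√(-3 + I*√3)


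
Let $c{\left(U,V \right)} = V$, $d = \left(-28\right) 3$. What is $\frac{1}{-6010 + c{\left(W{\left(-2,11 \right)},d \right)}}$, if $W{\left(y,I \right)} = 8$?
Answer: $- \frac{1}{6094} \approx -0.0001641$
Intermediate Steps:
$d = -84$
$\frac{1}{-6010 + c{\left(W{\left(-2,11 \right)},d \right)}} = \frac{1}{-6010 - 84} = \frac{1}{-6094} = - \frac{1}{6094}$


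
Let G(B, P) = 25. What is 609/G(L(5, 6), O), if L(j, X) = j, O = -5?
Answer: 609/25 ≈ 24.360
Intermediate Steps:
609/G(L(5, 6), O) = 609/25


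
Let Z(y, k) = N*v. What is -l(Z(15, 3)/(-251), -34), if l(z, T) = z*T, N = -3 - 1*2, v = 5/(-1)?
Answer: -850/251 ≈ -3.3865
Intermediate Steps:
v = -5 (v = 5*(-1) = -5)
N = -5 (N = -3 - 2 = -5)
Z(y, k) = 25 (Z(y, k) = -5*(-5) = 25)
l(z, T) = T*z
-l(Z(15, 3)/(-251), -34) = -(-34)*25/(-251) = -(-34)*25*(-1/251) = -(-34)*(-25)/251 = -1*850/251 = -850/251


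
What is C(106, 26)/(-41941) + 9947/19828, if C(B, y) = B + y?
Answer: 414569831/831606148 ≈ 0.49852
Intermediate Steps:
C(106, 26)/(-41941) + 9947/19828 = (106 + 26)/(-41941) + 9947/19828 = 132*(-1/41941) + 9947*(1/19828) = -132/41941 + 9947/19828 = 414569831/831606148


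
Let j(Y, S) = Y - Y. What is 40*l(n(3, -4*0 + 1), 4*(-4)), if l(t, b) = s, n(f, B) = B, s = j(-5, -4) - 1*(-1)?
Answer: 40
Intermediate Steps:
j(Y, S) = 0
s = 1 (s = 0 - 1*(-1) = 0 + 1 = 1)
l(t, b) = 1
40*l(n(3, -4*0 + 1), 4*(-4)) = 40*1 = 40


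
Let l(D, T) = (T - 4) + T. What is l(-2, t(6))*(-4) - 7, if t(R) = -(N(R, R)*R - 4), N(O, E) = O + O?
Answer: 553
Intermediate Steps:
N(O, E) = 2*O
t(R) = 4 - 2*R² (t(R) = -((2*R)*R - 4) = -(2*R² - 4) = -(-4 + 2*R²) = 4 - 2*R²)
l(D, T) = -4 + 2*T (l(D, T) = (-4 + T) + T = -4 + 2*T)
l(-2, t(6))*(-4) - 7 = (-4 + 2*(4 - 2*6²))*(-4) - 7 = (-4 + 2*(4 - 2*36))*(-4) - 7 = (-4 + 2*(4 - 72))*(-4) - 7 = (-4 + 2*(-68))*(-4) - 7 = (-4 - 136)*(-4) - 7 = -140*(-4) - 7 = 560 - 7 = 553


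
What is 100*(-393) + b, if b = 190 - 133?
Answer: -39243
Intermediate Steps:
b = 57
100*(-393) + b = 100*(-393) + 57 = -39300 + 57 = -39243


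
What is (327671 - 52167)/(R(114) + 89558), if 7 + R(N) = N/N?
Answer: 17219/5597 ≈ 3.0765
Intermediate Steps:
R(N) = -6 (R(N) = -7 + N/N = -7 + 1 = -6)
(327671 - 52167)/(R(114) + 89558) = (327671 - 52167)/(-6 + 89558) = 275504/89552 = 275504*(1/89552) = 17219/5597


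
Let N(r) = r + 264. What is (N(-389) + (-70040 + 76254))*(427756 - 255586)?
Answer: 1048343130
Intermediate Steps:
N(r) = 264 + r
(N(-389) + (-70040 + 76254))*(427756 - 255586) = ((264 - 389) + (-70040 + 76254))*(427756 - 255586) = (-125 + 6214)*172170 = 6089*172170 = 1048343130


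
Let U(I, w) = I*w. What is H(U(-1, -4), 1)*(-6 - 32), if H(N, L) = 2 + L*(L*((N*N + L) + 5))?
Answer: -912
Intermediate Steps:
H(N, L) = 2 + L²*(5 + L + N²) (H(N, L) = 2 + L*(L*((N² + L) + 5)) = 2 + L*(L*((L + N²) + 5)) = 2 + L*(L*(5 + L + N²)) = 2 + L²*(5 + L + N²))
H(U(-1, -4), 1)*(-6 - 32) = (2 + 1³ + 5*1² + 1²*(-1*(-4))²)*(-6 - 32) = (2 + 1 + 5*1 + 1*4²)*(-38) = (2 + 1 + 5 + 1*16)*(-38) = (2 + 1 + 5 + 16)*(-38) = 24*(-38) = -912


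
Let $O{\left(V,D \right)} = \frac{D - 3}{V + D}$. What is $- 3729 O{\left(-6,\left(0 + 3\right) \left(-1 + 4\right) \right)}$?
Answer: $-7458$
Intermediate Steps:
$O{\left(V,D \right)} = \frac{-3 + D}{D + V}$
$- 3729 O{\left(-6,\left(0 + 3\right) \left(-1 + 4\right) \right)} = - 3729 \frac{-3 + \left(0 + 3\right) \left(-1 + 4\right)}{\left(0 + 3\right) \left(-1 + 4\right) - 6} = - 3729 \frac{-3 + 3 \cdot 3}{3 \cdot 3 - 6} = - 3729 \frac{-3 + 9}{9 - 6} = - 3729 \cdot \frac{1}{3} \cdot 6 = \left(-3729\right) 2 = -7458$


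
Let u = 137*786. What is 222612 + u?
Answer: 330294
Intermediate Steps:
u = 107682
222612 + u = 222612 + 107682 = 330294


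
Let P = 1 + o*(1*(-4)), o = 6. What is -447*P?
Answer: 10281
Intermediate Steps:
P = -23 (P = 1 + 6*(1*(-4)) = 1 + 6*(-4) = 1 - 24 = -23)
-447*P = -447*(-23) = 10281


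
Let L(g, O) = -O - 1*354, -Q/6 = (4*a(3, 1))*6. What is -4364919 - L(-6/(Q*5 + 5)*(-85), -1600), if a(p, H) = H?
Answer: -4366165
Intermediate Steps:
Q = -144 (Q = -6*4*1*6 = -24*6 = -6*24 = -144)
L(g, O) = -354 - O (L(g, O) = -O - 354 = -354 - O)
-4364919 - L(-6/(Q*5 + 5)*(-85), -1600) = -4364919 - (-354 - 1*(-1600)) = -4364919 - (-354 + 1600) = -4364919 - 1*1246 = -4364919 - 1246 = -4366165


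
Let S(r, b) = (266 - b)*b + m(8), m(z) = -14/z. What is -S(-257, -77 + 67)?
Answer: 11047/4 ≈ 2761.8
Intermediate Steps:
S(r, b) = -7/4 + b*(266 - b) (S(r, b) = (266 - b)*b - 14/8 = b*(266 - b) - 14*1/8 = b*(266 - b) - 7/4 = -7/4 + b*(266 - b))
-S(-257, -77 + 67) = -(-7/4 - (-77 + 67)**2 + 266*(-77 + 67)) = -(-7/4 - 1*(-10)**2 + 266*(-10)) = -(-7/4 - 1*100 - 2660) = -(-7/4 - 100 - 2660) = -1*(-11047/4) = 11047/4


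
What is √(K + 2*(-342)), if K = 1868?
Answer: 4*√74 ≈ 34.409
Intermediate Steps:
√(K + 2*(-342)) = √(1868 + 2*(-342)) = √(1868 - 684) = √1184 = 4*√74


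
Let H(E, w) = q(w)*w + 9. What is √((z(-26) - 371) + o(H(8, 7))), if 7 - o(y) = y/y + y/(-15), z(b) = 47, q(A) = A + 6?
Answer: I*√2802/3 ≈ 17.645*I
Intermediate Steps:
q(A) = 6 + A
H(E, w) = 9 + w*(6 + w) (H(E, w) = (6 + w)*w + 9 = w*(6 + w) + 9 = 9 + w*(6 + w))
o(y) = 6 + y/15 (o(y) = 7 - (y/y + y/(-15)) = 7 - (1 + y*(-1/15)) = 7 - (1 - y/15) = 7 + (-1 + y/15) = 6 + y/15)
√((z(-26) - 371) + o(H(8, 7))) = √((47 - 371) + (6 + (9 + 7*(6 + 7))/15)) = √(-324 + (6 + (9 + 7*13)/15)) = √(-324 + (6 + (9 + 91)/15)) = √(-324 + (6 + (1/15)*100)) = √(-324 + (6 + 20/3)) = √(-324 + 38/3) = √(-934/3) = I*√2802/3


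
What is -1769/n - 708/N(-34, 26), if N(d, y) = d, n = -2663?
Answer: 972775/45271 ≈ 21.488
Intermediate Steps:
-1769/n - 708/N(-34, 26) = -1769/(-2663) - 708/(-34) = -1769*(-1/2663) - 708*(-1/34) = 1769/2663 + 354/17 = 972775/45271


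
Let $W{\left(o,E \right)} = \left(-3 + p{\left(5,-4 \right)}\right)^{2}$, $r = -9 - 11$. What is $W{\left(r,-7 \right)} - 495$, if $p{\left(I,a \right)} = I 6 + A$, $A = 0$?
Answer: $234$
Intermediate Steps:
$r = -20$
$p{\left(I,a \right)} = 6 I$ ($p{\left(I,a \right)} = I 6 + 0 = 6 I + 0 = 6 I$)
$W{\left(o,E \right)} = 729$ ($W{\left(o,E \right)} = \left(-3 + 6 \cdot 5\right)^{2} = \left(-3 + 30\right)^{2} = 27^{2} = 729$)
$W{\left(r,-7 \right)} - 495 = 729 - 495 = 234$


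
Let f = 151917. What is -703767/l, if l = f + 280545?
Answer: -234589/144154 ≈ -1.6273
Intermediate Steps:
l = 432462 (l = 151917 + 280545 = 432462)
-703767/l = -703767/432462 = -703767*1/432462 = -234589/144154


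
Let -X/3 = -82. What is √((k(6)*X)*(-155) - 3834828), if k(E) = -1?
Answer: I*√3796698 ≈ 1948.5*I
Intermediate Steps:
X = 246 (X = -3*(-82) = 246)
√((k(6)*X)*(-155) - 3834828) = √(-1*246*(-155) - 3834828) = √(-246*(-155) - 3834828) = √(38130 - 3834828) = √(-3796698) = I*√3796698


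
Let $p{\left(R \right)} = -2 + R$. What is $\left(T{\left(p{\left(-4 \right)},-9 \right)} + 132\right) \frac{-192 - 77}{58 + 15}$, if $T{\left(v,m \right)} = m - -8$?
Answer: $- \frac{35239}{73} \approx -482.73$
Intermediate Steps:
$T{\left(v,m \right)} = 8 + m$ ($T{\left(v,m \right)} = m + 8 = 8 + m$)
$\left(T{\left(p{\left(-4 \right)},-9 \right)} + 132\right) \frac{-192 - 77}{58 + 15} = \left(\left(8 - 9\right) + 132\right) \frac{-192 - 77}{58 + 15} = \left(-1 + 132\right) \left(- \frac{269}{73}\right) = 131 \left(\left(-269\right) \frac{1}{73}\right) = 131 \left(- \frac{269}{73}\right) = - \frac{35239}{73}$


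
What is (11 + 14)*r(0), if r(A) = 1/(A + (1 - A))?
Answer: 25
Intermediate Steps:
r(A) = 1 (r(A) = 1/1 = 1)
(11 + 14)*r(0) = (11 + 14)*1 = 25*1 = 25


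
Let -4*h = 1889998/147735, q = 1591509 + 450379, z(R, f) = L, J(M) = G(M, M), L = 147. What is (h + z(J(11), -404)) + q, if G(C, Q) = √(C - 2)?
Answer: 603359136451/295470 ≈ 2.0420e+6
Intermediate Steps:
G(C, Q) = √(-2 + C)
J(M) = √(-2 + M)
z(R, f) = 147
q = 2041888
h = -944999/295470 (h = -944999/(2*147735) = -¼*1889998/147735 = -944999/295470 ≈ -3.1983)
(h + z(J(11), -404)) + q = (-944999/295470 + 147) + 2041888 = 42489091/295470 + 2041888 = 603359136451/295470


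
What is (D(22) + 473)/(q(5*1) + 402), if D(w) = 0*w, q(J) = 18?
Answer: 473/420 ≈ 1.1262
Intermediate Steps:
D(w) = 0
(D(22) + 473)/(q(5*1) + 402) = (0 + 473)/(18 + 402) = 473/420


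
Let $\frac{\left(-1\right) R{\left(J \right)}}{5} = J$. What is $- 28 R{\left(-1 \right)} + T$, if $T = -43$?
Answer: $-183$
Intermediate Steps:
$R{\left(J \right)} = - 5 J$
$- 28 R{\left(-1 \right)} + T = - 28 \left(\left(-5\right) \left(-1\right)\right) - 43 = \left(-28\right) 5 - 43 = -140 - 43 = -183$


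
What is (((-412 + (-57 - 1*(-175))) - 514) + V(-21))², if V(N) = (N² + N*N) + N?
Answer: 2809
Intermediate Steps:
V(N) = N + 2*N² (V(N) = (N² + N²) + N = 2*N² + N = N + 2*N²)
(((-412 + (-57 - 1*(-175))) - 514) + V(-21))² = (((-412 + (-57 - 1*(-175))) - 514) - 21*(1 + 2*(-21)))² = (((-412 + (-57 + 175)) - 514) - 21*(1 - 42))² = (((-412 + 118) - 514) - 21*(-41))² = ((-294 - 514) + 861)² = (-808 + 861)² = 53² = 2809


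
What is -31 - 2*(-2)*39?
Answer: 125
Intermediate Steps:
-31 - 2*(-2)*39 = -31 + 4*39 = -31 + 156 = 125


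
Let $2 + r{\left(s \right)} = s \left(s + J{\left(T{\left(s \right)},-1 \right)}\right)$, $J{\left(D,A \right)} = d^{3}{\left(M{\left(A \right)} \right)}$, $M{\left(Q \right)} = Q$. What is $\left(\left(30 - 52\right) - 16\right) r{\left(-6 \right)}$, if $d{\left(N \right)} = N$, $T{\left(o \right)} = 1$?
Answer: $-1520$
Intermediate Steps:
$J{\left(D,A \right)} = A^{3}$
$r{\left(s \right)} = -2 + s \left(-1 + s\right)$ ($r{\left(s \right)} = -2 + s \left(s + \left(-1\right)^{3}\right) = -2 + s \left(s - 1\right) = -2 + s \left(-1 + s\right)$)
$\left(\left(30 - 52\right) - 16\right) r{\left(-6 \right)} = \left(\left(30 - 52\right) - 16\right) \left(-2 + \left(-6\right)^{2} - -6\right) = \left(-22 - 16\right) \left(-2 + 36 + 6\right) = \left(-38\right) 40 = -1520$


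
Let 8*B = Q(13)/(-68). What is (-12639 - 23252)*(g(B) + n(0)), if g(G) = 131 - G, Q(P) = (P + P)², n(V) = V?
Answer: -645499635/136 ≈ -4.7463e+6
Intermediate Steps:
Q(P) = 4*P² (Q(P) = (2*P)² = 4*P²)
B = -169/136 (B = ((4*13²)/(-68))/8 = ((4*169)*(-1/68))/8 = (676*(-1/68))/8 = (⅛)*(-169/17) = -169/136 ≈ -1.2426)
(-12639 - 23252)*(g(B) + n(0)) = (-12639 - 23252)*((131 - 1*(-169/136)) + 0) = -35891*((131 + 169/136) + 0) = -35891*(17985/136 + 0) = -35891*17985/136 = -645499635/136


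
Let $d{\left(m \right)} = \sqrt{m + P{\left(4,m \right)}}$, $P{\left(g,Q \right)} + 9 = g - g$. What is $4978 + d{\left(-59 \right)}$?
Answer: $4978 + 2 i \sqrt{17} \approx 4978.0 + 8.2462 i$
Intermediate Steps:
$P{\left(g,Q \right)} = -9$ ($P{\left(g,Q \right)} = -9 + \left(g - g\right) = -9 + 0 = -9$)
$d{\left(m \right)} = \sqrt{-9 + m}$ ($d{\left(m \right)} = \sqrt{m - 9} = \sqrt{-9 + m}$)
$4978 + d{\left(-59 \right)} = 4978 + \sqrt{-9 - 59} = 4978 + \sqrt{-68} = 4978 + 2 i \sqrt{17}$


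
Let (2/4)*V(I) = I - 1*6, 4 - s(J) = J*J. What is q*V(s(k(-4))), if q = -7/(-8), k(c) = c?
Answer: -63/2 ≈ -31.500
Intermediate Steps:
q = 7/8 (q = -7*(-⅛) = 7/8 ≈ 0.87500)
s(J) = 4 - J² (s(J) = 4 - J*J = 4 - J²)
V(I) = -12 + 2*I (V(I) = 2*(I - 1*6) = 2*(I - 6) = 2*(-6 + I) = -12 + 2*I)
q*V(s(k(-4))) = 7*(-12 + 2*(4 - 1*(-4)²))/8 = 7*(-12 + 2*(4 - 1*16))/8 = 7*(-12 + 2*(4 - 16))/8 = 7*(-12 + 2*(-12))/8 = 7*(-12 - 24)/8 = (7/8)*(-36) = -63/2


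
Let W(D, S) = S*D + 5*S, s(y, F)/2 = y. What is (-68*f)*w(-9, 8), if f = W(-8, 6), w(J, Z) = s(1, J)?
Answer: 2448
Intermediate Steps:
s(y, F) = 2*y
W(D, S) = 5*S + D*S (W(D, S) = D*S + 5*S = 5*S + D*S)
w(J, Z) = 2 (w(J, Z) = 2*1 = 2)
f = -18 (f = 6*(5 - 8) = 6*(-3) = -18)
(-68*f)*w(-9, 8) = -68*(-18)*2 = 1224*2 = 2448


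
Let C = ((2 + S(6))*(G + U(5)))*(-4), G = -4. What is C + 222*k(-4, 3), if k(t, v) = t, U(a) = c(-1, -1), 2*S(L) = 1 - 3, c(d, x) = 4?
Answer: -888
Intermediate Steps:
S(L) = -1 (S(L) = (1 - 3)/2 = (1/2)*(-2) = -1)
U(a) = 4
C = 0 (C = ((2 - 1)*(-4 + 4))*(-4) = (1*0)*(-4) = 0*(-4) = 0)
C + 222*k(-4, 3) = 0 + 222*(-4) = 0 - 888 = -888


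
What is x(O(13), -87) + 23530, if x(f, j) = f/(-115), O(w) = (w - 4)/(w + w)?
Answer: 70354691/2990 ≈ 23530.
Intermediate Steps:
O(w) = (-4 + w)/(2*w) (O(w) = (-4 + w)/((2*w)) = (-4 + w)*(1/(2*w)) = (-4 + w)/(2*w))
x(f, j) = -f/115 (x(f, j) = f*(-1/115) = -f/115)
x(O(13), -87) + 23530 = -(-4 + 13)/(230*13) + 23530 = -9/(230*13) + 23530 = -1/115*9/26 + 23530 = -9/2990 + 23530 = 70354691/2990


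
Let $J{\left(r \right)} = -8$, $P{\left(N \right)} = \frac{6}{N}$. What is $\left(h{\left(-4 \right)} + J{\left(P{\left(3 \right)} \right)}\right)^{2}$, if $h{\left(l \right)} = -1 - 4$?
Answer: $169$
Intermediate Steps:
$h{\left(l \right)} = -5$ ($h{\left(l \right)} = -1 - 4 = -5$)
$\left(h{\left(-4 \right)} + J{\left(P{\left(3 \right)} \right)}\right)^{2} = \left(-5 - 8\right)^{2} = \left(-13\right)^{2} = 169$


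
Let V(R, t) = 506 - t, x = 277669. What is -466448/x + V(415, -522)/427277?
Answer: -199017058364/118641577313 ≈ -1.6775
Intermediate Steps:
-466448/x + V(415, -522)/427277 = -466448/277669 + (506 - 1*(-522))/427277 = -466448*1/277669 + (506 + 522)*(1/427277) = -466448/277669 + 1028*(1/427277) = -466448/277669 + 1028/427277 = -199017058364/118641577313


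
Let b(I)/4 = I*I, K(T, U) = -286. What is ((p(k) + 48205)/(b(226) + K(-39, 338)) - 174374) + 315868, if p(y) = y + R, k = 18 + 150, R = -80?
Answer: 28867371185/204018 ≈ 1.4149e+5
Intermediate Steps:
b(I) = 4*I² (b(I) = 4*(I*I) = 4*I²)
k = 168
p(y) = -80 + y (p(y) = y - 80 = -80 + y)
((p(k) + 48205)/(b(226) + K(-39, 338)) - 174374) + 315868 = (((-80 + 168) + 48205)/(4*226² - 286) - 174374) + 315868 = ((88 + 48205)/(4*51076 - 286) - 174374) + 315868 = (48293/(204304 - 286) - 174374) + 315868 = (48293/204018 - 174374) + 315868 = -35575386439/204018 + 315868 = 28867371185/204018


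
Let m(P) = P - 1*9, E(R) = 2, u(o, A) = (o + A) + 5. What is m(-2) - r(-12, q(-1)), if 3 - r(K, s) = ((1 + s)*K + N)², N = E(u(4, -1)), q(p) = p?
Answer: -10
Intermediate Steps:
u(o, A) = 5 + A + o (u(o, A) = (A + o) + 5 = 5 + A + o)
N = 2
m(P) = -9 + P (m(P) = P - 9 = -9 + P)
r(K, s) = 3 - (2 + K*(1 + s))² (r(K, s) = 3 - ((1 + s)*K + 2)² = 3 - (K*(1 + s) + 2)² = 3 - (2 + K*(1 + s))²)
m(-2) - r(-12, q(-1)) = (-9 - 2) - (3 - (2 - 12 - 12*(-1))²) = -11 - (3 - (2 - 12 + 12)²) = -11 - (3 - 1*2²) = -11 - (3 - 1*4) = -11 - (3 - 4) = -11 - 1*(-1) = -11 + 1 = -10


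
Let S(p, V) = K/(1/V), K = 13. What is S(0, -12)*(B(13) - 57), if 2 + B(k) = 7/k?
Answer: 9120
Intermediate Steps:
B(k) = -2 + 7/k
S(p, V) = 13*V (S(p, V) = 13/(1/V) = 13*V)
S(0, -12)*(B(13) - 57) = (13*(-12))*((-2 + 7/13) - 57) = -156*((-2 + 7*(1/13)) - 57) = -156*((-2 + 7/13) - 57) = -156*(-19/13 - 57) = -156*(-760/13) = 9120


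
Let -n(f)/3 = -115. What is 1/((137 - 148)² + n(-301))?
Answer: 1/466 ≈ 0.0021459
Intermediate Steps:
n(f) = 345 (n(f) = -3*(-115) = 345)
1/((137 - 148)² + n(-301)) = 1/((137 - 148)² + 345) = 1/((-11)² + 345) = 1/(121 + 345) = 1/466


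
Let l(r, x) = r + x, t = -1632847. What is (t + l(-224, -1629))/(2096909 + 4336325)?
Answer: -817350/3216617 ≈ -0.25410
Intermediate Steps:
(t + l(-224, -1629))/(2096909 + 4336325) = (-1632847 + (-224 - 1629))/(2096909 + 4336325) = (-1632847 - 1853)/6433234 = -1634700*1/6433234 = -817350/3216617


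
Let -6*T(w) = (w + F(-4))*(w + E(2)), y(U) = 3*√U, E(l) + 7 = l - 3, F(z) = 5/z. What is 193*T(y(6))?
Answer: -6176/3 + 7141*√6/8 ≈ 127.81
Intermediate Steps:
E(l) = -10 + l (E(l) = -7 + (l - 3) = -7 + (-3 + l) = -10 + l)
T(w) = -(-8 + w)*(-5/4 + w)/6 (T(w) = -(w + 5/(-4))*(w + (-10 + 2))/6 = -(w + 5*(-¼))*(w - 8)/6 = -(w - 5/4)*(-8 + w)/6 = -(-5/4 + w)*(-8 + w)/6 = -(-8 + w)*(-5/4 + w)/6)
193*T(y(6)) = 193*(-5/3 - (3*√6)²/6 + 37*(3*√6)/24) = 193*(-5/3 - ⅙*54 + 37*√6/8) = 193*(-5/3 - 9 + 37*√6/8) = 193*(-32/3 + 37*√6/8) = -6176/3 + 7141*√6/8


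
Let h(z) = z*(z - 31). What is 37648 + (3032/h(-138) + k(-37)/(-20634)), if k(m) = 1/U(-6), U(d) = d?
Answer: 18117264586079/481226148 ≈ 37648.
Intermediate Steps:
h(z) = z*(-31 + z)
k(m) = -⅙ (k(m) = 1/(-6) = -⅙)
37648 + (3032/h(-138) + k(-37)/(-20634)) = 37648 + (3032/((-138*(-31 - 138))) - ⅙/(-20634)) = 37648 + (3032/((-138*(-169))) - ⅙*(-1/20634)) = 37648 + (3032/23322 + 1/123804) = 37648 + (3032*(1/23322) + 1/123804) = 37648 + (1516/11661 + 1/123804) = 37648 + 62566175/481226148 = 18117264586079/481226148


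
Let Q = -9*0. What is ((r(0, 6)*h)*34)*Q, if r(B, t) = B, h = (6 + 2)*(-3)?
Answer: 0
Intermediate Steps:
h = -24 (h = 8*(-3) = -24)
Q = 0
((r(0, 6)*h)*34)*Q = ((0*(-24))*34)*0 = (0*34)*0 = 0*0 = 0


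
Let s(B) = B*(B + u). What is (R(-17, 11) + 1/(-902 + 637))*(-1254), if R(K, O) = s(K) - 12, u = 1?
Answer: -86399346/265 ≈ -3.2604e+5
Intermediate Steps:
s(B) = B*(1 + B) (s(B) = B*(B + 1) = B*(1 + B))
R(K, O) = -12 + K*(1 + K) (R(K, O) = K*(1 + K) - 12 = -12 + K*(1 + K))
(R(-17, 11) + 1/(-902 + 637))*(-1254) = ((-12 - 17*(1 - 17)) + 1/(-902 + 637))*(-1254) = ((-12 - 17*(-16)) + 1/(-265))*(-1254) = ((-12 + 272) - 1/265)*(-1254) = (260 - 1/265)*(-1254) = (68899/265)*(-1254) = -86399346/265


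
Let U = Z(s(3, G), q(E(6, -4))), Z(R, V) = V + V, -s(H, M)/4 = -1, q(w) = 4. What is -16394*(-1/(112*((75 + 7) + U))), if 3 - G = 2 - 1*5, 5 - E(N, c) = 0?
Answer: 1171/720 ≈ 1.6264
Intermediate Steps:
E(N, c) = 5 (E(N, c) = 5 - 1*0 = 5 + 0 = 5)
G = 6 (G = 3 - (2 - 1*5) = 3 - (2 - 5) = 3 - 1*(-3) = 3 + 3 = 6)
s(H, M) = 4 (s(H, M) = -4*(-1) = 4)
Z(R, V) = 2*V
U = 8 (U = 2*4 = 8)
-16394*(-1/(112*((75 + 7) + U))) = -16394*(-1/(112*((75 + 7) + 8))) = -16394*(-1/(112*(82 + 8))) = -16394/(90*(-112)) = -16394/(-10080) = -16394*(-1/10080) = 1171/720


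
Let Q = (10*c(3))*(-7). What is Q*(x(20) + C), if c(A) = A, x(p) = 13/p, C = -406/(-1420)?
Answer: -27909/142 ≈ -196.54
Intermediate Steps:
C = 203/710 (C = -406*(-1/1420) = 203/710 ≈ 0.28592)
Q = -210 (Q = (10*3)*(-7) = 30*(-7) = -210)
Q*(x(20) + C) = -210*(13/20 + 203/710) = -210*1329/1420 = -27909/142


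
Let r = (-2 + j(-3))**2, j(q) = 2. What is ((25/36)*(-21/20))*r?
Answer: 0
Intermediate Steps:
r = 0 (r = (-2 + 2)**2 = 0**2 = 0)
((25/36)*(-21/20))*r = ((25/36)*(-21/20))*0 = -35/48*0 = 0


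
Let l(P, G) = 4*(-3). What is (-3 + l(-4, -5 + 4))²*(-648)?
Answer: -145800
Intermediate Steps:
l(P, G) = -12
(-3 + l(-4, -5 + 4))²*(-648) = (-3 - 12)²*(-648) = (-15)²*(-648) = 225*(-648) = -145800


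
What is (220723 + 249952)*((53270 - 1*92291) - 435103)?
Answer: -223158313700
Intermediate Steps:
(220723 + 249952)*((53270 - 1*92291) - 435103) = 470675*((53270 - 92291) - 435103) = 470675*(-39021 - 435103) = 470675*(-474124) = -223158313700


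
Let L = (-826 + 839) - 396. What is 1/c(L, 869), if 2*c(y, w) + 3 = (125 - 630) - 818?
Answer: -1/663 ≈ -0.0015083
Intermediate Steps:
L = -383 (L = 13 - 396 = -383)
c(y, w) = -663 (c(y, w) = -3/2 + ((125 - 630) - 818)/2 = -3/2 + (-505 - 818)/2 = -3/2 + (½)*(-1323) = -3/2 - 1323/2 = -663)
1/c(L, 869) = 1/(-663) = -1/663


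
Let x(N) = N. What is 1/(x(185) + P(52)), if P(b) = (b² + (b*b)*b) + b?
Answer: 1/143549 ≈ 6.9663e-6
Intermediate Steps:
P(b) = b + b² + b³ (P(b) = (b² + b²*b) + b = (b² + b³) + b = b + b² + b³)
1/(x(185) + P(52)) = 1/(185 + 52*(1 + 52 + 52²)) = 1/(185 + 52*(1 + 52 + 2704)) = 1/(185 + 52*2757) = 1/(185 + 143364) = 1/143549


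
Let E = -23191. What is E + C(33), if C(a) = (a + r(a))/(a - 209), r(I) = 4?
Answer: -4081653/176 ≈ -23191.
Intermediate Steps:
C(a) = (4 + a)/(-209 + a) (C(a) = (a + 4)/(a - 209) = (4 + a)/(-209 + a))
E + C(33) = -23191 + (4 + 33)/(-209 + 33) = -23191 + 37/(-176) = -23191 - 1/176*37 = -23191 - 37/176 = -4081653/176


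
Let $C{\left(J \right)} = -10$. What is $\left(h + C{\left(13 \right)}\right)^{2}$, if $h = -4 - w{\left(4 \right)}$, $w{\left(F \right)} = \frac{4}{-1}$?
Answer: $100$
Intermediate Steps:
$w{\left(F \right)} = -4$ ($w{\left(F \right)} = 4 \left(-1\right) = -4$)
$h = 0$ ($h = -4 - -4 = -4 + 4 = 0$)
$\left(h + C{\left(13 \right)}\right)^{2} = \left(0 - 10\right)^{2} = \left(-10\right)^{2} = 100$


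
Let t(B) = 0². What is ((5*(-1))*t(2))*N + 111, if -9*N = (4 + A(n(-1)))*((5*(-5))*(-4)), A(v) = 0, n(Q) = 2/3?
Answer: 111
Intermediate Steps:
t(B) = 0
n(Q) = ⅔ (n(Q) = 2*(⅓) = ⅔)
N = -400/9 (N = -(4 + 0)*(5*(-5))*(-4)/9 = -4*(-25*(-4))/9 = -4*100/9 = -⅑*400 = -400/9 ≈ -44.444)
((5*(-1))*t(2))*N + 111 = ((5*(-1))*0)*(-400/9) + 111 = -5*0*(-400/9) + 111 = 0*(-400/9) + 111 = 0 + 111 = 111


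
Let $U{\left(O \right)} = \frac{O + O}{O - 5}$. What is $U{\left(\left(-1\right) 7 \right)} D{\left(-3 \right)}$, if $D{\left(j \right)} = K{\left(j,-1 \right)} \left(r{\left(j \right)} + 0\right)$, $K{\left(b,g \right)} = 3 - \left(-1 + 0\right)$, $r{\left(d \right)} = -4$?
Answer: $- \frac{56}{3} \approx -18.667$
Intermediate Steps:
$K{\left(b,g \right)} = 4$ ($K{\left(b,g \right)} = 3 - -1 = 3 + 1 = 4$)
$U{\left(O \right)} = \frac{2 O}{-5 + O}$
$D{\left(j \right)} = -16$ ($D{\left(j \right)} = 4 \left(-4 + 0\right) = 4 \left(-4\right) = -16$)
$U{\left(\left(-1\right) 7 \right)} D{\left(-3 \right)} = \frac{2 \left(\left(-1\right) 7\right)}{-5 - 7} \left(-16\right) = 2 \left(-7\right) \frac{1}{-5 - 7} \left(-16\right) = 2 \left(-7\right) \frac{1}{-12} \left(-16\right) = 2 \left(-7\right) \left(- \frac{1}{12}\right) \left(-16\right) = \frac{7}{6} \left(-16\right) = - \frac{56}{3}$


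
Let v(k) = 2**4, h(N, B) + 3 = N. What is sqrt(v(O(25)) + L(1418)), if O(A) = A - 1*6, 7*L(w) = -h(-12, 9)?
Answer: sqrt(889)/7 ≈ 4.2594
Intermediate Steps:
h(N, B) = -3 + N
L(w) = 15/7 (L(w) = (-(-3 - 12))/7 = (-1*(-15))/7 = (1/7)*15 = 15/7)
O(A) = -6 + A (O(A) = A - 6 = -6 + A)
v(k) = 16
sqrt(v(O(25)) + L(1418)) = sqrt(16 + 15/7) = sqrt(127/7) = sqrt(889)/7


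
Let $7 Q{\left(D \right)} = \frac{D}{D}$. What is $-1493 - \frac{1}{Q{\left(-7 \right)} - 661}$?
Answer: $- \frac{6906611}{4626} \approx -1493.0$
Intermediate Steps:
$Q{\left(D \right)} = \frac{1}{7}$ ($Q{\left(D \right)} = \frac{D \frac{1}{D}}{7} = \frac{1}{7} \cdot 1 = \frac{1}{7}$)
$-1493 - \frac{1}{Q{\left(-7 \right)} - 661} = -1493 - \frac{1}{\frac{1}{7} - 661} = -1493 - \frac{1}{- \frac{4626}{7}} = -1493 - - \frac{7}{4626} = -1493 + \frac{7}{4626} = - \frac{6906611}{4626}$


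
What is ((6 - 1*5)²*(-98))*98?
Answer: -9604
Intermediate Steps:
((6 - 1*5)²*(-98))*98 = ((6 - 5)²*(-98))*98 = (1²*(-98))*98 = (1*(-98))*98 = -98*98 = -9604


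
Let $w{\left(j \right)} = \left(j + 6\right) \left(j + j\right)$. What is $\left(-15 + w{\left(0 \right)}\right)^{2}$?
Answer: $225$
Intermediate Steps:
$w{\left(j \right)} = 2 j \left(6 + j\right)$ ($w{\left(j \right)} = \left(6 + j\right) 2 j = 2 j \left(6 + j\right)$)
$\left(-15 + w{\left(0 \right)}\right)^{2} = \left(-15 + 2 \cdot 0 \left(6 + 0\right)\right)^{2} = \left(-15 + 2 \cdot 0 \cdot 6\right)^{2} = \left(-15 + 0\right)^{2} = \left(-15\right)^{2} = 225$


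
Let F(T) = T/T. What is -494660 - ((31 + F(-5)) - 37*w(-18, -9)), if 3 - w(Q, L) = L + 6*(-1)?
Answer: -494026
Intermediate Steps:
F(T) = 1
w(Q, L) = 9 - L (w(Q, L) = 3 - (L + 6*(-1)) = 3 - (L - 6) = 3 - (-6 + L) = 3 + (6 - L) = 9 - L)
-494660 - ((31 + F(-5)) - 37*w(-18, -9)) = -494660 - ((31 + 1) - 37*(9 - 1*(-9))) = -494660 - (32 - 37*(9 + 9)) = -494660 - (32 - 37*18) = -494660 - (32 - 666) = -494660 - 1*(-634) = -494660 + 634 = -494026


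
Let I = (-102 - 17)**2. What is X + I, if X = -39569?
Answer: -25408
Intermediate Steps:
I = 14161 (I = (-119)**2 = 14161)
X + I = -39569 + 14161 = -25408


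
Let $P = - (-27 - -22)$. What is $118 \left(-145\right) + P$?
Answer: $-17105$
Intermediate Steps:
$P = 5$ ($P = - (-27 + 22) = \left(-1\right) \left(-5\right) = 5$)
$118 \left(-145\right) + P = 118 \left(-145\right) + 5 = -17110 + 5 = -17105$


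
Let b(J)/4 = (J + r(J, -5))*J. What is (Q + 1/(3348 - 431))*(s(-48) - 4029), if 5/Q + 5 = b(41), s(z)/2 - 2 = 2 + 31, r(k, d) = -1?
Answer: -16738652/3824187 ≈ -4.3770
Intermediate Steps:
s(z) = 70 (s(z) = 4 + 2*(2 + 31) = 4 + 2*33 = 4 + 66 = 70)
b(J) = 4*J*(-1 + J) (b(J) = 4*((J - 1)*J) = 4*((-1 + J)*J) = 4*(J*(-1 + J)) = 4*J*(-1 + J))
Q = 1/1311 (Q = 5/(-5 + 4*41*(-1 + 41)) = 5/(-5 + 4*41*40) = 5/(-5 + 6560) = 5/6555 = 5*(1/6555) = 1/1311 ≈ 0.00076278)
(Q + 1/(3348 - 431))*(s(-48) - 4029) = (1/1311 + 1/(3348 - 431))*(70 - 4029) = (1/1311 + 1/2917)*(-3959) = (4228/3824187)*(-3959) = -16738652/3824187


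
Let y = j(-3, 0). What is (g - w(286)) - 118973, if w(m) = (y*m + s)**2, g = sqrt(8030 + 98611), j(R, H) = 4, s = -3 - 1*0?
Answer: -1420854 + 51*sqrt(41) ≈ -1.4205e+6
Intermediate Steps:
s = -3 (s = -3 + 0 = -3)
y = 4
g = 51*sqrt(41) (g = sqrt(106641) = 51*sqrt(41) ≈ 326.56)
w(m) = (-3 + 4*m)**2 (w(m) = (4*m - 3)**2 = (-3 + 4*m)**2)
(g - w(286)) - 118973 = (51*sqrt(41) - (-3 + 4*286)**2) - 118973 = (51*sqrt(41) - (-3 + 1144)**2) - 118973 = (51*sqrt(41) - 1*1141**2) - 118973 = (51*sqrt(41) - 1*1301881) - 118973 = (51*sqrt(41) - 1301881) - 118973 = (-1301881 + 51*sqrt(41)) - 118973 = -1420854 + 51*sqrt(41)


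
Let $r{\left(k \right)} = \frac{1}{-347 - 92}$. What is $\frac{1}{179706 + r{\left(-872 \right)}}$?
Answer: $\frac{439}{78890933} \approx 5.5646 \cdot 10^{-6}$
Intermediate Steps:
$r{\left(k \right)} = - \frac{1}{439}$ ($r{\left(k \right)} = \frac{1}{-439} = - \frac{1}{439}$)
$\frac{1}{179706 + r{\left(-872 \right)}} = \frac{1}{179706 - \frac{1}{439}} = \frac{1}{\frac{78890933}{439}} = \frac{439}{78890933}$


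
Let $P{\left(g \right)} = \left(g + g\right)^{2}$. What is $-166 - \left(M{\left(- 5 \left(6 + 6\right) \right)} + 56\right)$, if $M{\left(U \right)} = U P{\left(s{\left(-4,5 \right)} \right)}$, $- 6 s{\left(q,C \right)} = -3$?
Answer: $-162$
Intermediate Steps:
$s{\left(q,C \right)} = \frac{1}{2}$ ($s{\left(q,C \right)} = \left(- \frac{1}{6}\right) \left(-3\right) = \frac{1}{2}$)
$P{\left(g \right)} = 4 g^{2}$ ($P{\left(g \right)} = \left(2 g\right)^{2} = 4 g^{2}$)
$M{\left(U \right)} = U$ ($M{\left(U \right)} = U \frac{4}{4} = U 4 \cdot \frac{1}{4} = U 1 = U$)
$-166 - \left(M{\left(- 5 \left(6 + 6\right) \right)} + 56\right) = -166 - \left(- 5 \left(6 + 6\right) + 56\right) = -166 - \left(\left(-5\right) 12 + 56\right) = -166 - \left(-60 + 56\right) = -166 - -4 = -166 + 4 = -162$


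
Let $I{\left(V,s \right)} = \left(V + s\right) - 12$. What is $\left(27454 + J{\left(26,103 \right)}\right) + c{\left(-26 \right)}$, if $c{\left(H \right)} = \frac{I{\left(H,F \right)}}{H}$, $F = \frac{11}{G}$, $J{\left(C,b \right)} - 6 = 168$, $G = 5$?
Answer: $\frac{3591819}{130} \approx 27629.0$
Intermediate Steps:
$J{\left(C,b \right)} = 174$ ($J{\left(C,b \right)} = 6 + 168 = 174$)
$F = \frac{11}{5} \approx 2.2$
$I{\left(V,s \right)} = -12 + V + s$
$c{\left(H \right)} = \frac{- \frac{49}{5} + H}{H}$ ($c{\left(H \right)} = \frac{-12 + H + \frac{11}{5}}{H} = \frac{- \frac{49}{5} + H}{H}$)
$\left(27454 + J{\left(26,103 \right)}\right) + c{\left(-26 \right)} = \left(27454 + 174\right) + \frac{- \frac{49}{5} - 26}{-26} = 27628 - - \frac{179}{130} = 27628 + \frac{179}{130} = \frac{3591819}{130}$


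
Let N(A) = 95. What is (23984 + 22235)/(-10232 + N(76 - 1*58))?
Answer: -46219/10137 ≈ -4.5594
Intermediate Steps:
(23984 + 22235)/(-10232 + N(76 - 1*58)) = (23984 + 22235)/(-10232 + 95) = 46219/(-10137) = 46219*(-1/10137) = -46219/10137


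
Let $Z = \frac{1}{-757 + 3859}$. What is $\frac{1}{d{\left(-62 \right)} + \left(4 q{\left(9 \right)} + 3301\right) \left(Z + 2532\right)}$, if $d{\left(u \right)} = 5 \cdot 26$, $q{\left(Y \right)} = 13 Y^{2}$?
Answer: $\frac{282}{5364499655} \approx 5.2568 \cdot 10^{-8}$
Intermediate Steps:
$d{\left(u \right)} = 130$
$Z = \frac{1}{3102} \approx 0.00032237$
$\frac{1}{d{\left(-62 \right)} + \left(4 q{\left(9 \right)} + 3301\right) \left(Z + 2532\right)} = \frac{1}{130 + \left(4 \cdot 13 \cdot 9^{2} + 3301\right) \left(\frac{1}{3102} + 2532\right)} = \frac{1}{130 + \left(4 \cdot 13 \cdot 81 + 3301\right) \frac{7854265}{3102}} = \frac{1}{130 + \left(4 \cdot 1053 + 3301\right) \frac{7854265}{3102}} = \frac{1}{130 + \left(4212 + 3301\right) \frac{7854265}{3102}} = \frac{1}{130 + 7513 \cdot \frac{7854265}{3102}} = \frac{1}{130 + \frac{5364462995}{282}} = \frac{1}{\frac{5364499655}{282}} = \frac{282}{5364499655}$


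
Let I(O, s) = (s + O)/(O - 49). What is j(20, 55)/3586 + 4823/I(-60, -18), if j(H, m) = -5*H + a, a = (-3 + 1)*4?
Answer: 72506803/10758 ≈ 6739.8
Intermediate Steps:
I(O, s) = (O + s)/(-49 + O)
a = -8 (a = -2*4 = -8)
j(H, m) = -8 - 5*H (j(H, m) = -5*H - 8 = -8 - 5*H)
j(20, 55)/3586 + 4823/I(-60, -18) = (-8 - 5*20)/3586 + 4823/(((-60 - 18)/(-49 - 60))) = (-8 - 100)*(1/3586) + 4823/((-78/(-109))) = -108*1/3586 + 4823/((-1/109*(-78))) = -54/1793 + 4823/(78/109) = -54/1793 + 4823*(109/78) = -54/1793 + 40439/6 = 72506803/10758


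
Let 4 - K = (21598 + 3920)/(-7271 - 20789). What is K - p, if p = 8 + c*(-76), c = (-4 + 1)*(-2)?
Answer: 6354319/14030 ≈ 452.91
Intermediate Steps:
c = 6 (c = -3*(-2) = 6)
K = 68879/14030 (K = 4 - (21598 + 3920)/(-7271 - 20789) = 4 - 25518/(-28060) = 4 - 25518*(-1)/28060 = 4 - 1*(-12759/14030) = 4 + 12759/14030 = 68879/14030 ≈ 4.9094)
p = -448 (p = 8 + 6*(-76) = 8 - 456 = -448)
K - p = 68879/14030 - 1*(-448) = 68879/14030 + 448 = 6354319/14030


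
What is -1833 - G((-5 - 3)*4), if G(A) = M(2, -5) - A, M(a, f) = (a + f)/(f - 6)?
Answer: -20518/11 ≈ -1865.3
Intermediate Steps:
M(a, f) = (a + f)/(-6 + f)
G(A) = 3/11 - A (G(A) = (2 - 5)/(-6 - 5) - A = -3/(-11) - A = -1/11*(-3) - A = 3/11 - A)
-1833 - G((-5 - 3)*4) = -1833 - (3/11 - (-5 - 3)*4) = -1833 - (3/11 - (-8)*4) = -1833 - (3/11 - 1*(-32)) = -1833 - (3/11 + 32) = -1833 - 1*355/11 = -1833 - 355/11 = -20518/11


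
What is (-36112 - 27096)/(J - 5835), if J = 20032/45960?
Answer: 363129960/33519571 ≈ 10.833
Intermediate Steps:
J = 2504/5745 (J = 20032*(1/45960) = 2504/5745 ≈ 0.43586)
(-36112 - 27096)/(J - 5835) = (-36112 - 27096)/(2504/5745 - 5835) = -63208/(-33519571/5745) = -63208*(-5745/33519571) = 363129960/33519571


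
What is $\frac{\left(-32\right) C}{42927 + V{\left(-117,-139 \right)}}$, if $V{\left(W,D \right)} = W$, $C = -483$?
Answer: $\frac{2576}{7135} \approx 0.36104$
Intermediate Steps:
$\frac{\left(-32\right) C}{42927 + V{\left(-117,-139 \right)}} = \frac{\left(-32\right) \left(-483\right)}{42927 - 117} = \frac{15456}{42810} = 15456 \cdot \frac{1}{42810} = \frac{2576}{7135}$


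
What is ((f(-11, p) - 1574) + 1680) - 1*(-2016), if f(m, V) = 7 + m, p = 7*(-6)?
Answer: 2118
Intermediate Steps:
p = -42
((f(-11, p) - 1574) + 1680) - 1*(-2016) = (((7 - 11) - 1574) + 1680) - 1*(-2016) = ((-4 - 1574) + 1680) + 2016 = (-1578 + 1680) + 2016 = 102 + 2016 = 2118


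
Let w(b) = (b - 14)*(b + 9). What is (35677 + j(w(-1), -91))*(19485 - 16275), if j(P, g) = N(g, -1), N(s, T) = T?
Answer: 114519960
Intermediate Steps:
w(b) = (-14 + b)*(9 + b)
j(P, g) = -1
(35677 + j(w(-1), -91))*(19485 - 16275) = (35677 - 1)*(19485 - 16275) = 35676*3210 = 114519960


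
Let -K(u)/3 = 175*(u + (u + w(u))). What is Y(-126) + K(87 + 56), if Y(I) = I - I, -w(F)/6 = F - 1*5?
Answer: 284550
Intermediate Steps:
w(F) = 30 - 6*F (w(F) = -6*(F - 1*5) = -6*(F - 5) = -6*(-5 + F) = 30 - 6*F)
Y(I) = 0
K(u) = -15750 + 2100*u (K(u) = -525*(u + (u + (30 - 6*u))) = -525*(u + (30 - 5*u)) = -525*(30 - 4*u) = -3*(5250 - 700*u) = -15750 + 2100*u)
Y(-126) + K(87 + 56) = 0 + (-15750 + 2100*(87 + 56)) = 0 + (-15750 + 2100*143) = 0 + (-15750 + 300300) = 0 + 284550 = 284550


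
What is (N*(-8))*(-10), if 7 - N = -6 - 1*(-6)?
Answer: 560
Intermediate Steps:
N = 7 (N = 7 - (-6 - 1*(-6)) = 7 - (-6 + 6) = 7 - 1*0 = 7 + 0 = 7)
(N*(-8))*(-10) = (7*(-8))*(-10) = -56*(-10) = 560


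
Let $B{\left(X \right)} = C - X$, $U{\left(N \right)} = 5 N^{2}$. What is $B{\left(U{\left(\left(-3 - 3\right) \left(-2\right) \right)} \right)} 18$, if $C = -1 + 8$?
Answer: $-12834$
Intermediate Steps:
$C = 7$
$B{\left(X \right)} = 7 - X$
$B{\left(U{\left(\left(-3 - 3\right) \left(-2\right) \right)} \right)} 18 = \left(7 - 5 \left(\left(-3 - 3\right) \left(-2\right)\right)^{2}\right) 18 = \left(7 - 5 \left(\left(-6\right) \left(-2\right)\right)^{2}\right) 18 = \left(7 - 5 \cdot 12^{2}\right) 18 = \left(7 - 5 \cdot 144\right) 18 = \left(7 - 720\right) 18 = \left(-713\right) 18 = -12834$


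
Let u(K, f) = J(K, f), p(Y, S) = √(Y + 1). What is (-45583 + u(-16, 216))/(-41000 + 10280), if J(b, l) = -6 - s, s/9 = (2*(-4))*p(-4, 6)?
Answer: 45589/30720 - 3*I*√3/1280 ≈ 1.484 - 0.0040595*I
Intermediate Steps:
p(Y, S) = √(1 + Y)
s = -72*I*√3 (s = 9*((2*(-4))*√(1 - 4)) = 9*(-8*I*√3) = -72*I*√3 ≈ -124.71*I)
J(b, l) = -6 + 72*I*√3 (J(b, l) = -6 - (-72)*I*√3 = -6 + 72*I*√3)
u(K, f) = -6 + 72*I*√3
(-45583 + u(-16, 216))/(-41000 + 10280) = (-45583 + (-6 + 72*I*√3))/(-41000 + 10280) = (-45589 + 72*I*√3)/(-30720) = (-45589 + 72*I*√3)*(-1/30720) = 45589/30720 - 3*I*√3/1280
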